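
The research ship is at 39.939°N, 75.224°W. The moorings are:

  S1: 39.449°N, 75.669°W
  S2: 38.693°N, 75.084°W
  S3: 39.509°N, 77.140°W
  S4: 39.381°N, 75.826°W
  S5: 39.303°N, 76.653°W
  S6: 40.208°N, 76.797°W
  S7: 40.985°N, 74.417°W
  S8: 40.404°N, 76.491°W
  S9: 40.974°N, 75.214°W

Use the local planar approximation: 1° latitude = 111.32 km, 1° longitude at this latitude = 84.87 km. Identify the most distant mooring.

Distances from 39.939°N, 75.224°W:
S1: 66.345 km
S2: 139.213 km
S3: 169.510 km
S4: 80.429 km
S5: 140.432 km
S6: 136.818 km
S7: 135.090 km
S8: 119.341 km
S9: 115.219 km
Maximum: S3 at 169.510 km.

S3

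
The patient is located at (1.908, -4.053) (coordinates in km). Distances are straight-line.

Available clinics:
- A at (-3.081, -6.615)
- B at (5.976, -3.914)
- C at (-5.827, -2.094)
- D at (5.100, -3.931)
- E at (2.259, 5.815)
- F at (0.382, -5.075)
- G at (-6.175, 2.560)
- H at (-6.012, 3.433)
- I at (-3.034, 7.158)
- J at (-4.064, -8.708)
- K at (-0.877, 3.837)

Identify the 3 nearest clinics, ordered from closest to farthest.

F, D, B

Distances from (1.908, -4.053):
A: √((-4.989)² + (-2.562)²) = √(24.89012 + 6.56384) = 5.608 km
B: √((4.068)² + (0.139)²) = √(16.54862 + 0.01932) = 4.070 km
C: √((-7.735)² + (1.959)²) = √(59.83022 + 3.83768) = 7.979 km
D: √((3.192)² + (0.122)²) = √(10.18886 + 0.01488) = 3.194 km
E: √((0.351)² + (9.868)²) = √(0.12320 + 97.37742) = 9.874 km
F: √((-1.526)² + (-1.022)²) = √(2.32868 + 1.04448) = 1.837 km
G: √((-8.083)² + (6.613)²) = √(65.33489 + 43.73177) = 10.443 km
H: √((-7.920)² + (7.486)²) = √(62.72640 + 56.04020) = 10.898 km
I: √((-4.942)² + (11.211)²) = √(24.42336 + 125.68652) = 12.252 km
J: √((-5.972)² + (-4.655)²) = √(35.66478 + 21.66903) = 7.572 km
K: √((-2.785)² + (7.890)²) = √(7.75623 + 62.25210) = 8.367 km
Sorted: F (1.837 km) < D (3.194 km) < B (4.070 km) < A (5.608 km) < J (7.572 km) < …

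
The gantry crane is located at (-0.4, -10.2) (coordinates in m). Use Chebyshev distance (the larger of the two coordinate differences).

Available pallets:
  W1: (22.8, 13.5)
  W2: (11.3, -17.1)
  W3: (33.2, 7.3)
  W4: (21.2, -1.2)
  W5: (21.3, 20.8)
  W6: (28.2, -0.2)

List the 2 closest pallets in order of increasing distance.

W2, W4

Distances from (-0.4, -10.2):
W1: 23.7 m
W2: 11.7 m
W3: 33.6 m
W4: 21.6 m
W5: 31.0 m
W6: 28.6 m
Sorted: W2 (11.7 m) < W4 (21.6 m) < W1 (23.7 m) < W6 (28.6 m) < …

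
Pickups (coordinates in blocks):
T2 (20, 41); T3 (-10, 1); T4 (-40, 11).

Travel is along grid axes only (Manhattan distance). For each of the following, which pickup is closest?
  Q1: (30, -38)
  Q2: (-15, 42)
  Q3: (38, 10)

Q1→T3; Q2→T2; Q3→T2

Q1 at (30, -38):
  T2: 89 blocks
  T3: 79 blocks
  T4: 119 blocks
  → nearest: T3 (79 blocks)
Q2 at (-15, 42):
  T2: 36 blocks
  T3: 46 blocks
  T4: 56 blocks
  → nearest: T2 (36 blocks)
Q3 at (38, 10):
  T2: 49 blocks
  T3: 57 blocks
  T4: 79 blocks
  → nearest: T2 (49 blocks)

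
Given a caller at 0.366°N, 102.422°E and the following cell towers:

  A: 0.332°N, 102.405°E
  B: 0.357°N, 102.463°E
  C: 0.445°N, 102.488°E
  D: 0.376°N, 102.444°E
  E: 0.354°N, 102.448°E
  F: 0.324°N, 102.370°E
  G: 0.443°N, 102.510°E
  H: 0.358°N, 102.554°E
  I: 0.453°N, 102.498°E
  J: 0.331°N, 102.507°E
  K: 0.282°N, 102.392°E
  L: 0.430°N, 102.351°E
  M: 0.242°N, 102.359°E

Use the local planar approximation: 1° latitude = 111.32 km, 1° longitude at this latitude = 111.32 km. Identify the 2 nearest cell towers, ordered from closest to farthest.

D, E

Distances from 0.366°N, 102.422°E:
A: √((-0.034·111.32)² + (-0.017·111.32)²) = √(14.32532 + 3.58133) = 4.232 km
B: √((-0.009·111.32)² + (0.041·111.32)²) = √(1.00376 + 20.83119) = 4.673 km
C: √((0.079·111.32)² + (0.066·111.32)²) = √(77.33936 + 53.98017) = 11.459 km
D: √((0.010·111.32)² + (0.022·111.32)²) = √(1.23921 + 5.99780) = 2.690 km
E: √((-0.012·111.32)² + (0.026·111.32)²) = √(1.78447 + 8.37709) = 3.188 km
F: √((-0.042·111.32)² + (-0.052·111.32)²) = √(21.85974 + 33.50835) = 7.441 km
G: √((0.077·111.32)² + (0.088·111.32)²) = √(73.47301 + 95.96475) = 13.017 km
H: √((-0.008·111.32)² + (0.132·111.32)²) = √(0.79310 + 215.92069) = 14.721 km
I: √((0.087·111.32)² + (0.076·111.32)²) = √(93.79613 + 71.57701) = 12.860 km
J: √((-0.035·111.32)² + (0.085·111.32)²) = √(15.18037 + 89.53323) = 10.233 km
K: √((-0.084·111.32)² + (-0.030·111.32)²) = √(87.43896 + 11.15293) = 9.929 km
L: √((0.064·111.32)² + (-0.071·111.32)²) = √(50.75822 + 62.46879) = 10.641 km
M: √((-0.124·111.32)² + (-0.063·111.32)²) = √(190.54158 + 49.18441) = 15.483 km
Sorted: D (2.690 km) < E (3.188 km) < A (4.232 km) < B (4.673 km) < …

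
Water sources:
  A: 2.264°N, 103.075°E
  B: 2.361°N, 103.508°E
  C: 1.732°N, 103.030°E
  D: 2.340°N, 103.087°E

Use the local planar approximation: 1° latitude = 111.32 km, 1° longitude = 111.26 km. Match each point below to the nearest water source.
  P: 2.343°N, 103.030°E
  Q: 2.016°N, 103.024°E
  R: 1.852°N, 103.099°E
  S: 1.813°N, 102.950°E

P→D; Q→A; R→C; S→C

P at 2.343°N, 103.030°E:
  A: √((-0.079·111.32)² + (0.045·111.26)²) = √(77.33936 + 25.06704) = 10.120 km
  B: √((0.018·111.32)² + (0.478·111.26)²) = √(4.01505 + 2828.35491) = 53.220 km
  C: √((-0.611·111.32)² + (0.000·111.26)²) = √(4626.24699 + 0.00000) = 68.017 km
  D: √((-0.003·111.32)² + (0.057·111.26)²) = √(0.11153 + 40.21868) = 6.351 km
  → nearest: D (6.351 km)
Q at 2.016°N, 103.024°E:
  A: √((0.248·111.32)² + (0.051·111.26)²) = √(762.16633 + 32.19723) = 28.184 km
  B: √((0.345·111.32)² + (0.484·111.26)²) = √(1474.97475 + 2899.80527) = 66.142 km
  C: √((-0.284·111.32)² + (0.006·111.26)²) = √(999.50064 + 0.44564) = 31.622 km
  D: √((0.324·111.32)² + (0.063·111.26)²) = √(1300.87754 + 49.13141) = 36.742 km
  → nearest: A (28.184 km)
R at 1.852°N, 103.099°E:
  A: √((0.412·111.32)² + (-0.024·111.26)²) = √(2103.49182 + 7.13018) = 45.942 km
  B: √((0.509·111.32)² + (0.409·111.26)²) = √(3210.56865 + 2070.73597) = 72.673 km
  C: √((-0.120·111.32)² + (-0.069·111.26)²) = √(178.44685 + 58.93541) = 15.407 km
  D: √((0.488·111.32)² + (-0.012·111.26)²) = √(2951.11436 + 1.78255) = 54.341 km
  → nearest: C (15.407 km)
S at 1.813°N, 102.950°E:
  A: √((0.451·111.32)² + (0.125·111.26)²) = √(2520.57416 + 193.41856) = 52.096 km
  B: √((0.548·111.32)² + (0.558·111.26)²) = √(3721.40993 + 3854.30882) = 87.039 km
  C: √((-0.081·111.32)² + (0.080·111.26)²) = √(81.30485 + 79.22424) = 12.670 km
  D: √((0.527·111.32)² + (0.137·111.26)²) = √(3441.65732 + 232.33746) = 60.613 km
  → nearest: C (12.670 km)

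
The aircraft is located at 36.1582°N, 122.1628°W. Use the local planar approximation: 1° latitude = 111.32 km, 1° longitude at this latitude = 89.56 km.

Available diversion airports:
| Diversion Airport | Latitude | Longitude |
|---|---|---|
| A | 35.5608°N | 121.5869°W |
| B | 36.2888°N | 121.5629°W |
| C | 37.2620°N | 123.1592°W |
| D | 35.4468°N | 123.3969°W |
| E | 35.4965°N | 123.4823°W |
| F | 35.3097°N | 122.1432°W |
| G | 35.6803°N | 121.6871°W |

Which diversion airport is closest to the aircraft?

Distances from 36.1582°N, 122.1628°W:
A: 84.1596 km
B: 55.6593 km
C: 151.8605 km
D: 135.9689 km
E: 139.2518 km
F: 94.4713 km
G: 68.1564 km
Minimum: B at 55.6593 km.

B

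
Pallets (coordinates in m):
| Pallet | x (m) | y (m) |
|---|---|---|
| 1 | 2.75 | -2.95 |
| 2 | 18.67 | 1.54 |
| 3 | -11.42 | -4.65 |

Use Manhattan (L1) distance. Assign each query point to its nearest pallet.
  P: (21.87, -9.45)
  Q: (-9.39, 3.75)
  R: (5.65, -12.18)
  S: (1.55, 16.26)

P at (21.87, -9.45):
  1: 25.62 m
  2: 14.19 m
  3: 38.09 m
  → nearest: 2 (14.19 m)
Q at (-9.39, 3.75):
  1: 18.84 m
  2: 30.27 m
  3: 10.43 m
  → nearest: 3 (10.43 m)
R at (5.65, -12.18):
  1: 12.13 m
  2: 26.74 m
  3: 24.60 m
  → nearest: 1 (12.13 m)
S at (1.55, 16.26):
  1: 20.41 m
  2: 31.84 m
  3: 33.88 m
  → nearest: 1 (20.41 m)

P→2; Q→3; R→1; S→1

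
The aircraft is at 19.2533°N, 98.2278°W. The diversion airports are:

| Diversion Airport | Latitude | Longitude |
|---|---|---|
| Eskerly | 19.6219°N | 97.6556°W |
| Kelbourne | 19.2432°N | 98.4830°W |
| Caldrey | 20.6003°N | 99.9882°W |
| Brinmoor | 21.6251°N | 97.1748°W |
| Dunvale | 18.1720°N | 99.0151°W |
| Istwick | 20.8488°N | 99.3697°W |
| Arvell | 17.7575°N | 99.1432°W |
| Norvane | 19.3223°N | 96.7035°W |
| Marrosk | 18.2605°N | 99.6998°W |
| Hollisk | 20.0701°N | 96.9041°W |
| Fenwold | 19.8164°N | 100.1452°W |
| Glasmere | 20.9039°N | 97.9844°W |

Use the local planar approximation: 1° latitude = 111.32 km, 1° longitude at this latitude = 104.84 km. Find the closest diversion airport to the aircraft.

Kelbourne

Distances from 19.2533°N, 98.2278°W:
Eskerly: √((0.3686·111.32)² + (0.5722·104.84)²) = √(1683.670324 + 3598.733871) = 72.6801 km
Kelbourne: √((-0.0101·111.32)² + (-0.2552·104.84)²) = √(1.264122 + 715.839015) = 26.7788 km
Caldrey: √((1.3470·111.32)² + (-1.7604·104.84)²) = √(22484.414700 + 34062.517624) = 237.7960 km
Brinmoor: √((2.3718·111.32)² + (1.0530·104.84)²) = √(69711.194556 + 12187.391628) = 286.1793 km
Dunvale: √((-1.0813·111.32)² + (-0.7873·104.84)²) = √(14489.012974 + 6812.939423) = 145.9519 km
Istwick: √((1.5955·111.32)² + (-1.1419·104.84)²) = √(31545.688634 + 14332.111245) = 214.1910 km
Arvell: √((-1.4958·111.32)² + (-0.9154·104.84)²) = √(27726.398003 + 9210.343780) = 192.1893 km
Norvane: √((0.0690·111.32)² + (1.5243·104.84)²) = √(58.998990 + 25538.472853) = 159.9921 km
Marrosk: √((-0.9928·111.32)² + (-1.4720·104.84)²) = √(12214.337958 + 23816.045127) = 189.8167 km
Hollisk: √((0.8168·111.32)² + (1.3237·104.84)²) = √(8267.569482 + 19258.974683) = 165.9113 km
Fenwold: √((0.5631·111.32)² + (-1.9174·104.84)²) = √(3929.320464 + 40409.127241) = 210.5670 km
Glasmere: √((1.6506·111.32)² + (0.2434·104.84)²) = √(33762.148587 + 651.171182) = 185.5083 km
Minimum: Kelbourne at 26.7788 km.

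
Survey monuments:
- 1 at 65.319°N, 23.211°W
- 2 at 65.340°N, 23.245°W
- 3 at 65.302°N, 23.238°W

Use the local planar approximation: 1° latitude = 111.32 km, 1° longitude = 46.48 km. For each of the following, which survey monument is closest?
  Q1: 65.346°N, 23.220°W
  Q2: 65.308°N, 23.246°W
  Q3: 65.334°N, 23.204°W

Q1 at 65.346°N, 23.220°W:
  1: √((-0.027·111.32)² + (0.009·46.48)²) = √(9.03387 + 0.17499) = 3.035 km
  2: √((-0.006·111.32)² + (-0.025·46.48)²) = √(0.44612 + 1.35024) = 1.340 km
  3: √((-0.044·111.32)² + (-0.018·46.48)²) = √(23.99119 + 0.69997) = 4.969 km
  → nearest: 2 (1.340 km)
Q2 at 65.308°N, 23.246°W:
  1: √((0.011·111.32)² + (0.035·46.48)²) = √(1.49945 + 2.64648) = 2.036 km
  2: √((0.032·111.32)² + (0.001·46.48)²) = √(12.68955 + 0.00216) = 3.563 km
  3: √((-0.006·111.32)² + (0.008·46.48)²) = √(0.44612 + 0.13826) = 0.764 km
  → nearest: 3 (0.764 km)
Q3 at 65.334°N, 23.204°W:
  1: √((-0.015·111.32)² + (-0.007·46.48)²) = √(2.78823 + 0.10586) = 1.701 km
  2: √((0.006·111.32)² + (-0.041·46.48)²) = √(0.44612 + 3.63162) = 2.019 km
  3: √((-0.032·111.32)² + (-0.034·46.48)²) = √(12.68955 + 2.49741) = 3.897 km
  → nearest: 1 (1.701 km)

Q1→2; Q2→3; Q3→1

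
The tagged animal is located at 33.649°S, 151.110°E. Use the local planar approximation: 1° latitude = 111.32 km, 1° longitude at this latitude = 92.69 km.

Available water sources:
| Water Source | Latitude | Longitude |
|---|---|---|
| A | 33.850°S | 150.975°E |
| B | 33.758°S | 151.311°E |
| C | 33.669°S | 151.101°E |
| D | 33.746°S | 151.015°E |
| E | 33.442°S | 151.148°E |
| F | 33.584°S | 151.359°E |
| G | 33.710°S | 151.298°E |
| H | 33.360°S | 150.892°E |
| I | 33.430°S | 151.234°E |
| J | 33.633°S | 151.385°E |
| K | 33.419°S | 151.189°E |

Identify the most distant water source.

H

Distances from 33.649°S, 151.110°E:
A: √((-0.201·111.32)² + (-0.135·92.69)²) = √(500.65495 + 156.57892) = 25.637 km
B: √((-0.109·111.32)² + (0.201·92.69)²) = √(147.23104 + 347.10261) = 22.234 km
C: √((-0.020·111.32)² + (-0.009·92.69)²) = √(4.95686 + 0.69591) = 2.378 km
D: √((-0.097·111.32)² + (-0.095·92.69)²) = √(116.59767 + 77.53771) = 13.933 km
E: √((0.207·111.32)² + (0.038·92.69)²) = √(530.99091 + 12.40603) = 23.311 km
F: √((0.065·111.32)² + (0.249·92.69)²) = √(52.35680 + 532.67763) = 24.187 km
G: √((-0.061·111.32)² + (0.188·92.69)²) = √(46.11116 + 303.65572) = 18.702 km
H: √((0.289·111.32)² + (-0.218·92.69)²) = √(1035.00413 + 408.29941) = 37.991 km
I: √((0.219·111.32)² + (0.124·92.69)²) = √(594.33954 + 132.10192) = 26.953 km
J: √((0.016·111.32)² + (0.275·92.69)²) = √(3.17239 + 649.72736) = 25.552 km
K: √((0.230·111.32)² + (0.079·92.69)²) = √(655.54433 + 53.61915) = 26.630 km
Maximum: H at 37.991 km.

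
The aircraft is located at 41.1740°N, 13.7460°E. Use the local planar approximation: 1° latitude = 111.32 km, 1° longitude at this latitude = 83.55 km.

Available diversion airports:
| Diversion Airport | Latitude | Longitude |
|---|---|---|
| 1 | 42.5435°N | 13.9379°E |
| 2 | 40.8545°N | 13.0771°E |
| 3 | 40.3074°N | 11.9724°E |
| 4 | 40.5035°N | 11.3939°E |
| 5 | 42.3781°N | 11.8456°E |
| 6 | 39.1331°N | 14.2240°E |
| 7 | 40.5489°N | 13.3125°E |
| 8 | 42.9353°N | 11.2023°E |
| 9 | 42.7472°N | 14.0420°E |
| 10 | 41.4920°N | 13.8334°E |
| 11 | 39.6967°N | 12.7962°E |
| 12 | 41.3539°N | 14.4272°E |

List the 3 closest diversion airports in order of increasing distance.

Distances from 41.1740°N, 13.7460°E:
1: 153.2935 km
2: 66.2443 km
3: 176.8192 km
4: 210.2152 km
5: 207.7918 km
6: 230.6764 km
7: 78.4477 km
8: 289.1539 km
9: 176.8662 km
10: 36.1451 km
11: 182.5983 km
12: 60.3348 km
Sorted: 10 (36.1451 km) < 12 (60.3348 km) < 2 (66.2443 km) < 7 (78.4477 km) < 1 (153.2935 km) < …

10, 12, 2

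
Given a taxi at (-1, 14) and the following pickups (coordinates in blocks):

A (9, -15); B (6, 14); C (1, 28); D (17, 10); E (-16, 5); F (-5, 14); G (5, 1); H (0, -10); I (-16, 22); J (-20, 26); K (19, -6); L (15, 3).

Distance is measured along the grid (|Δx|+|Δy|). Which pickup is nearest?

Distances from (-1, 14):
A: |10| + |-29| = 10 + 29 = 39 blocks
B: |7| + |0| = 7 + 0 = 7 blocks
C: |2| + |14| = 2 + 14 = 16 blocks
D: |18| + |-4| = 18 + 4 = 22 blocks
E: |-15| + |-9| = 15 + 9 = 24 blocks
F: |-4| + |0| = 4 + 0 = 4 blocks
G: |6| + |-13| = 6 + 13 = 19 blocks
H: |1| + |-24| = 1 + 24 = 25 blocks
I: |-15| + |8| = 15 + 8 = 23 blocks
J: |-19| + |12| = 19 + 12 = 31 blocks
K: |20| + |-20| = 20 + 20 = 40 blocks
L: |16| + |-11| = 16 + 11 = 27 blocks
Minimum: F at 4 blocks.

F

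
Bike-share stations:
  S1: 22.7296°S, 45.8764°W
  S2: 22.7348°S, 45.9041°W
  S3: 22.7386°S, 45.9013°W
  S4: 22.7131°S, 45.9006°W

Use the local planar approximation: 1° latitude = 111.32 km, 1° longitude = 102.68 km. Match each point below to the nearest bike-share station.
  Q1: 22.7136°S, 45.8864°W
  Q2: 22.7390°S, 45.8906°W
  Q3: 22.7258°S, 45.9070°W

Q1 at 22.7136°S, 45.8864°W:
  S1: √((-0.0160·111.32)² + (0.0100·102.68)²) = √(3.172388 + 1.054318) = 2.0559 km
  S2: √((-0.0212·111.32)² + (-0.0177·102.68)²) = √(5.569524 + 3.303074) = 2.9787 km
  S3: √((-0.0250·111.32)² + (-0.0149·102.68)²) = √(7.745089 + 2.340692) = 3.1758 km
  S4: √((0.0005·111.32)² + (-0.0142·102.68)²) = √(0.003098 + 2.125927) = 1.4591 km
  → nearest: S4 (1.4591 km)
Q2 at 22.7390°S, 45.8906°W:
  S1: √((0.0094·111.32)² + (0.0142·102.68)²) = √(1.094970 + 2.125927) = 1.7947 km
  S2: √((0.0042·111.32)² + (-0.0135·102.68)²) = √(0.218597 + 1.921495) = 1.4629 km
  S3: √((0.0004·111.32)² + (-0.0107·102.68)²) = √(0.001983 + 1.207089) = 1.0996 km
  S4: √((0.0259·111.32)² + (-0.0100·102.68)²) = √(8.312773 + 1.054318) = 3.0606 km
  → nearest: S3 (1.0996 km)
Q3 at 22.7258°S, 45.9070°W:
  S1: √((-0.0038·111.32)² + (0.0306·102.68)²) = √(0.178943 + 9.872214) = 3.1704 km
  S2: √((-0.0090·111.32)² + (0.0029·102.68)²) = √(1.003764 + 0.088668) = 1.0452 km
  S3: √((-0.0128·111.32)² + (0.0057·102.68)²) = √(2.030329 + 0.342548) = 1.5404 km
  S4: √((0.0127·111.32)² + (0.0064·102.68)²) = √(1.998729 + 0.431849) = 1.5590 km
  → nearest: S2 (1.0452 km)

Q1→S4; Q2→S3; Q3→S2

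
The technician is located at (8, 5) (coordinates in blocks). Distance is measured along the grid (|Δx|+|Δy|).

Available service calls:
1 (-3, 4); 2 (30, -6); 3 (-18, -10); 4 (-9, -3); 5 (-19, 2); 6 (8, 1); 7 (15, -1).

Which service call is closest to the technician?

6

Distances from (8, 5):
1: |-11| + |-1| = 11 + 1 = 12 blocks
2: |22| + |-11| = 22 + 11 = 33 blocks
3: |-26| + |-15| = 26 + 15 = 41 blocks
4: |-17| + |-8| = 17 + 8 = 25 blocks
5: |-27| + |-3| = 27 + 3 = 30 blocks
6: |0| + |-4| = 0 + 4 = 4 blocks
7: |7| + |-6| = 7 + 6 = 13 blocks
Minimum: 6 at 4 blocks.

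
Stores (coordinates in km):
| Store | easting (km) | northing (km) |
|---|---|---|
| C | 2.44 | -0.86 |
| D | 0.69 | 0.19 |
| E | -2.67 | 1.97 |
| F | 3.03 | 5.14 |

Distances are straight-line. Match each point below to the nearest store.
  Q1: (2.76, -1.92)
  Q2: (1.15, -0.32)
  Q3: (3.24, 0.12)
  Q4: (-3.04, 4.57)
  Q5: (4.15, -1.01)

Q1 at (2.76, -1.92):
  C: 1.11 km
  D: 2.96 km
  E: 6.68 km
  F: 7.07 km
  → nearest: C (1.11 km)
Q2 at (1.15, -0.32):
  C: 1.40 km
  D: 0.69 km
  E: 4.45 km
  F: 5.77 km
  → nearest: D (0.69 km)
Q3 at (3.24, 0.12):
  C: 1.27 km
  D: 2.55 km
  E: 6.19 km
  F: 5.02 km
  → nearest: C (1.27 km)
Q4 at (-3.04, 4.57):
  C: 7.71 km
  D: 5.75 km
  E: 2.63 km
  F: 6.10 km
  → nearest: E (2.63 km)
Q5 at (4.15, -1.01):
  C: 1.72 km
  D: 3.66 km
  E: 7.44 km
  F: 6.25 km
  → nearest: C (1.72 km)

Q1→C; Q2→D; Q3→C; Q4→E; Q5→C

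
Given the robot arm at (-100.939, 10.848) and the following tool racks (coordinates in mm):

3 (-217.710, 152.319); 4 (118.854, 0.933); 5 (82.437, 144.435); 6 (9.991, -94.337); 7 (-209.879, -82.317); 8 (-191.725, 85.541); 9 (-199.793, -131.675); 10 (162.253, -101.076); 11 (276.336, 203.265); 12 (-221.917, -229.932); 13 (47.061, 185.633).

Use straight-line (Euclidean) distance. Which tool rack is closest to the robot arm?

Distances from (-100.939, 10.848):
3: √((-116.771)² + (141.471)²) = √(13635.46644 + 20014.04384) = 183.438 mm
4: √((219.793)² + (-9.915)²) = √(48308.96285 + 98.30723) = 220.017 mm
5: √((183.376)² + (133.587)²) = √(33626.75738 + 17845.48657) = 226.875 mm
6: √((110.930)² + (-105.185)²) = √(12305.46490 + 11063.88422) = 152.870 mm
7: √((-108.940)² + (-93.165)²) = √(11867.92360 + 8679.71722) = 143.344 mm
8: √((-90.786)² + (74.693)²) = √(8242.09780 + 5579.04425) = 117.563 mm
9: √((-98.854)² + (-142.523)²) = √(9772.11332 + 20312.80553) = 173.450 mm
10: √((263.192)² + (-111.924)²) = √(69270.02886 + 12526.98178) = 286.002 mm
11: √((377.275)² + (192.417)²) = √(142336.42562 + 37024.30189) = 423.510 mm
12: √((-120.978)² + (-240.780)²) = √(14635.67648 + 57975.00840) = 269.464 mm
13: √((148.000)² + (174.785)²) = √(21904.00000 + 30549.79622) = 229.028 mm
Minimum: 8 at 117.563 mm.

8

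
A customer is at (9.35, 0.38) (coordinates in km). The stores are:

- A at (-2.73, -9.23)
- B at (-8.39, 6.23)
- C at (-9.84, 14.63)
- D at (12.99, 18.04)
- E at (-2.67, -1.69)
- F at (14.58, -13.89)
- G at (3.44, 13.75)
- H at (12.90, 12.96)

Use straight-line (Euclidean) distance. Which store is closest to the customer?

Distances from (9.35, 0.38):
A: √((-12.08)² + (-9.61)²) = √(145.9264 + 92.3521) = 15.44 km
B: √((-17.74)² + (5.85)²) = √(314.7076 + 34.2225) = 18.68 km
C: √((-19.19)² + (14.25)²) = √(368.2561 + 203.0625) = 23.90 km
D: √((3.64)² + (17.66)²) = √(13.2496 + 311.8756) = 18.03 km
E: √((-12.02)² + (-2.07)²) = √(144.4804 + 4.2849) = 12.20 km
F: √((5.23)² + (-14.27)²) = √(27.3529 + 203.6329) = 15.20 km
G: √((-5.91)² + (13.37)²) = √(34.9281 + 178.7569) = 14.62 km
H: √((3.55)² + (12.58)²) = √(12.6025 + 158.2564) = 13.07 km
Minimum: E at 12.20 km.

E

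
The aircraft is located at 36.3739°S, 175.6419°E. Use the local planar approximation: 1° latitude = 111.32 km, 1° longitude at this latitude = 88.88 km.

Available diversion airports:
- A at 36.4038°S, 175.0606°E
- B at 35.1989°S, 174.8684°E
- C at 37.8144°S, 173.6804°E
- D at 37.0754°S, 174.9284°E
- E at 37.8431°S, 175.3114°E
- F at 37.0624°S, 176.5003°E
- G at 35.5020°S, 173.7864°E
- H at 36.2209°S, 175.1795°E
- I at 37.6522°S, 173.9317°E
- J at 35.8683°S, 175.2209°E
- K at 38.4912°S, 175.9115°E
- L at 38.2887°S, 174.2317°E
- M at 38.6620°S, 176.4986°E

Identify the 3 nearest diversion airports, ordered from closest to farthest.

Distances from 36.3739°S, 175.6419°E:
A: √((-0.0299·111.32)² + (-0.5813·88.88)²) = √(11.078699 + 2669.369769) = 51.7730 km
B: √((1.1750·111.32)² + (-0.7735·88.88)²) = √(17108.901601 + 4726.381002) = 147.7677 km
C: √((-1.4405·111.32)² + (-1.9615·88.88)²) = √(25714.194264 + 30393.780085) = 236.8712 km
D: √((-0.7015·111.32)² + (-0.7135·88.88)²) = √(6098.201157 + 4021.573836) = 100.5971 km
E: √((-1.4692·111.32)² + (-0.3305·88.88)²) = √(26749.042124 + 862.881225) = 166.1684 km
F: √((-0.6885·111.32)² + (0.8584·88.88)²) = √(5874.275144 + 5820.864768) = 108.1441 km
G: √((0.8719·111.32)² + (-1.8555·88.88)²) = √(9420.625741 + 27197.564116) = 191.3588 km
H: √((0.1530·111.32)² + (-0.4624·88.88)²) = √(290.087661 + 1689.054810) = 44.4876 km
I: √((-1.2783·111.32)² + (-1.7102·88.88)²) = √(20249.391318 + 23104.783111) = 208.2167 km
J: √((0.5056·111.32)² + (-0.4210·88.88)²) = √(3167.820215 + 1400.142646) = 67.5867 km
K: √((-2.1173·111.32)² + (0.2696·88.88)²) = √(55553.469895 + 574.179744) = 236.9127 km
L: √((-1.9148·111.32)² + (-1.4102·88.88)²) = √(45435.282527 + 15709.758634) = 247.2752 km
M: √((-2.2881·111.32)² + (0.8567·88.88)²) = √(64877.842272 + 5797.831983) = 265.8490 km
Sorted: H (44.4876 km) < A (51.7730 km) < J (67.5867 km) < D (100.5971 km) < F (108.1441 km) < …

H, A, J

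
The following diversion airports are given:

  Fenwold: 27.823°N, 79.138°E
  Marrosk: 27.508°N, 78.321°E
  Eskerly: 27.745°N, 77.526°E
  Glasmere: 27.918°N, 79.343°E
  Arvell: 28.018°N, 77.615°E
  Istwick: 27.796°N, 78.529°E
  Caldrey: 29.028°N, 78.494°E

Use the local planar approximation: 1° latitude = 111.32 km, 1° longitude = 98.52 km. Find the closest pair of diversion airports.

Fenwold and Glasmere

Pairwise distances:
Fenwold–Marrosk: √((-0.315·111.32)² + (-0.817·98.52)²) = √(1229.61033 + 6478.77532) = 87.797 km
Fenwold–Eskerly: √((-0.078·111.32)² + (-1.612·98.52)²) = √(75.39379 + 25221.96283) = 159.051 km
Fenwold–Glasmere: √((0.095·111.32)² + (0.205·98.52)²) = √(111.83909 + 407.90265) = 22.798 km
Fenwold–Arvell: √((0.195·111.32)² + (-1.523·98.52)²) = √(471.21121 + 22513.79011) = 151.608 km
Fenwold–Istwick: √((-0.027·111.32)² + (-0.609·98.52)²) = √(9.03387 + 3599.84160) = 60.074 km
Fenwold–Caldrey: √((1.205·111.32)² + (-0.644·98.52)²) = √(17993.70057 + 4025.50658) = 148.389 km
Marrosk–Eskerly: √((0.237·111.32)² + (-0.795·98.52)²) = √(696.05425 + 6134.55499) = 82.647 km
Marrosk–Glasmere: √((0.410·111.32)² + (1.022·98.52)²) = √(2083.11914 + 10137.96057) = 110.549 km
Marrosk–Arvell: √((0.510·111.32)² + (-0.706·98.52)²) = √(3223.19624 + 4837.91472) = 89.784 km
Marrosk–Istwick: √((0.288·111.32)² + (0.208·98.52)²) = √(1027.85386 + 419.92862) = 38.050 km
Marrosk–Caldrey: √((1.520·111.32)² + (0.173·98.52)²) = √(28630.80580 + 290.49657) = 170.063 km
Eskerly–Glasmere: √((0.173·111.32)² + (1.817·98.52)²) = √(370.88443 + 32044.88084) = 180.044 km
Eskerly–Arvell: √((0.273·111.32)² + (0.089·98.52)²) = √(923.57398 + 76.88273) = 31.630 km
Eskerly–Istwick: √((0.051·111.32)² + (1.003·98.52)²) = √(32.23196 + 9764.51490) = 98.979 km
Eskerly–Caldrey: √((1.283·111.32)² + (0.968·98.52)²) = √(20398.56929 + 9094.93335) = 171.737 km
Glasmere–Arvell: √((0.100·111.32)² + (-1.728·98.52)²) = √(123.92142 + 28982.52924) = 170.606 km
Glasmere–Istwick: √((-0.122·111.32)² + (-0.814·98.52)²) = √(184.44465 + 6431.28293) = 81.337 km
Glasmere–Caldrey: √((1.110·111.32)² + (-0.849·98.52)²) = √(15268.35865 + 6996.23175) = 149.213 km
Arvell–Istwick: √((-0.222·111.32)² + (0.914·98.52)²) = √(610.73435 + 8108.51264) = 93.377 km
Arvell–Caldrey: √((1.010·111.32)² + (0.879·98.52)²) = √(12641.22446 + 7499.40066) = 141.918 km
Istwick–Caldrey: √((1.232·111.32)² + (-0.035·98.52)²) = √(18809.09115 + 11.89008) = 137.190 km
Closest pair: Fenwold–Glasmere at 22.798 km.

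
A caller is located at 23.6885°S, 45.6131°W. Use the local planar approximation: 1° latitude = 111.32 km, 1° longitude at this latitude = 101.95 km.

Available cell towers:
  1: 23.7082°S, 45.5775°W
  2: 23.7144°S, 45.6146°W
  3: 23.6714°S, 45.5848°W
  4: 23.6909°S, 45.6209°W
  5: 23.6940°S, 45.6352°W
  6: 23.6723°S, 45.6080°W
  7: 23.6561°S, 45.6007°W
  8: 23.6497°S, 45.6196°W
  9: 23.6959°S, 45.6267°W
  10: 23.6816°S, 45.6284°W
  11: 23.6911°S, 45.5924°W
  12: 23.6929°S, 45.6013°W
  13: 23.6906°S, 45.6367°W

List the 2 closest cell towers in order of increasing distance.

4, 12

Distances from 23.6885°S, 45.6131°W:
1: √((-0.0197·111.32)² + (0.0356·101.95)²) = √(4.809267 + 13.172690) = 4.2405 km
2: √((-0.0259·111.32)² + (-0.0015·101.95)²) = √(8.312773 + 0.023386) = 2.8872 km
3: √((0.0171·111.32)² + (0.0283·101.95)²) = √(3.623586 + 8.324292) = 3.4566 km
4: √((-0.0024·111.32)² + (-0.0078·101.95)²) = √(0.071379 + 0.632359) = 0.8389 km
5: √((-0.0055·111.32)² + (-0.0221·101.95)²) = √(0.374862 + 5.076437) = 2.3348 km
6: √((0.0162·111.32)² + (0.0051·101.95)²) = √(3.252194 + 0.270343) = 1.8768 km
7: √((0.0324·111.32)² + (0.0124·101.95)²) = √(13.008775 + 1.598151) = 3.8219 km
8: √((0.0388·111.32)² + (-0.0065·101.95)²) = √(18.655627 + 0.439138) = 4.3698 km
9: √((-0.0074·111.32)² + (-0.0136·101.95)²) = √(0.678594 + 1.922438) = 1.6128 km
10: √((0.0069·111.32)² + (-0.0153·101.95)²) = √(0.589990 + 2.433085) = 1.7387 km
11: √((-0.0026·111.32)² + (0.0207·101.95)²) = √(0.083771 + 4.453640) = 2.1301 km
12: √((-0.0044·111.32)² + (0.0118·101.95)²) = √(0.239912 + 1.447233) = 1.2989 km
13: √((-0.0021·111.32)² + (-0.0236·101.95)²) = √(0.054649 + 5.788932) = 2.4174 km
Sorted: 4 (0.8389 km) < 12 (1.2989 km) < 9 (1.6128 km) < 10 (1.7387 km) < …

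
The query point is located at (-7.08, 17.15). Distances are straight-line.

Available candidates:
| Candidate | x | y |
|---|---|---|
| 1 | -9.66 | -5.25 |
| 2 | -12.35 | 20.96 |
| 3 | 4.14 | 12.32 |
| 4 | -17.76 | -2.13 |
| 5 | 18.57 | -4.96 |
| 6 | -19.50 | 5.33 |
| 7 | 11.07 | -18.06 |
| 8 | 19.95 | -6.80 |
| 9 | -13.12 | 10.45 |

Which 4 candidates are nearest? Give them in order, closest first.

2, 9, 3, 6

Distances from (-7.08, 17.15):
1: 22.55
2: 6.50
3: 12.22
4: 22.04
5: 33.86
6: 17.15
7: 39.61
8: 36.11
9: 9.02
Sorted: 2 (6.50) < 9 (9.02) < 3 (12.22) < 6 (17.15) < 4 (22.04) < 1 (22.55) < …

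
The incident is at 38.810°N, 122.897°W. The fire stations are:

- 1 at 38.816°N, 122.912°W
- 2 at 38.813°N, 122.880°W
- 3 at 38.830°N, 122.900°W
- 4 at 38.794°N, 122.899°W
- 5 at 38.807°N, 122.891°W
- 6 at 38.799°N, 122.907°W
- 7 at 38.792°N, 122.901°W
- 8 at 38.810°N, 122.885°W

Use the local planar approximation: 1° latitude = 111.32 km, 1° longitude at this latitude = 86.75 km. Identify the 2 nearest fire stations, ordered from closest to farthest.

Distances from 38.810°N, 122.897°W:
1: √((0.006·111.32)² + (-0.015·86.75)²) = √(0.44612 + 1.69325) = 1.463 km
2: √((0.003·111.32)² + (0.017·86.75)²) = √(0.11153 + 2.17489) = 1.512 km
3: √((0.020·111.32)² + (-0.003·86.75)²) = √(4.95686 + 0.06773) = 2.242 km
4: √((-0.016·111.32)² + (-0.002·86.75)²) = √(3.17239 + 0.03010) = 1.790 km
5: √((-0.003·111.32)² + (0.006·86.75)²) = √(0.11153 + 0.27092) = 0.618 km
6: √((-0.011·111.32)² + (-0.010·86.75)²) = √(1.49945 + 0.75256) = 1.501 km
7: √((-0.018·111.32)² + (-0.004·86.75)²) = √(4.01505 + 0.12041) = 2.034 km
8: √((0.000·111.32)² + (0.012·86.75)²) = √(0.00000 + 1.08368) = 1.041 km
Sorted: 5 (0.618 km) < 8 (1.041 km) < 1 (1.463 km) < 6 (1.501 km) < …

5, 8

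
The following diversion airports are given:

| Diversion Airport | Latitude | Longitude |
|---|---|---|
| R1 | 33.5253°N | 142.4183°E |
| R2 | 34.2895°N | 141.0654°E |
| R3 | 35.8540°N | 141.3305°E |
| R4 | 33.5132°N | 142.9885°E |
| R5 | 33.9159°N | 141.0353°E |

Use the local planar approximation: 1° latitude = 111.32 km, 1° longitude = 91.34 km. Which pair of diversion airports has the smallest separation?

Pairwise distances:
R1–R2: 150.0251 km
R1–R3: 277.6202 km
R1–R4: 52.0995 km
R1–R5: 133.5972 km
R2–R3: 175.8354 km
R2–R4: 195.7627 km
R2–R5: 41.6799 km
R3–R4: 301.3891 km
R3–R5: 217.4277 km
R4–R5: 183.9512 km
Closest pair: R2–R5 at 41.6799 km.

R2 and R5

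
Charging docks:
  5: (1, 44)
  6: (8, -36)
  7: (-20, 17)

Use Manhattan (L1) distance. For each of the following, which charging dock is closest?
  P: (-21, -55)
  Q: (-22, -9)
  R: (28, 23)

P→6; Q→7; R→5

P at (-21, -55):
  5: |22| + |99| = 22 + 99 = 121
  6: |29| + |19| = 29 + 19 = 48
  7: |1| + |72| = 1 + 72 = 73
  → nearest: 6 (48)
Q at (-22, -9):
  5: |23| + |53| = 23 + 53 = 76
  6: |30| + |-27| = 30 + 27 = 57
  7: |2| + |26| = 2 + 26 = 28
  → nearest: 7 (28)
R at (28, 23):
  5: |-27| + |21| = 27 + 21 = 48
  6: |-20| + |-59| = 20 + 59 = 79
  7: |-48| + |-6| = 48 + 6 = 54
  → nearest: 5 (48)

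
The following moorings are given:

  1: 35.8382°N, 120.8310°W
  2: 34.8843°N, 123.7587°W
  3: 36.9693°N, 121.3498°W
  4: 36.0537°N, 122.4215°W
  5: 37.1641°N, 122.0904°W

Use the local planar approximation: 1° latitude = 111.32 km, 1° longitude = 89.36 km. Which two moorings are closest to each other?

3 and 5

Pairwise distances:
1–2: √((-0.9539·111.32)² + (-2.9277·89.36)²) = √(11275.922776 + 68444.643482) = 282.3483 km
1–3: √((1.1311·111.32)² + (-0.5188·89.36)²) = √(15854.348491 + 2149.246633) = 134.1775 km
1–4: √((0.2155·111.32)² + (-1.5905·89.36)²) = √(575.494191 + 20200.106869) = 144.1374 km
1–5: √((1.3259·111.32)² + (-1.2594·89.36)²) = √(21785.520298 + 12665.247999) = 185.6092 km
2–3: √((2.0850·111.32)² + (2.4089·89.36)²) = √(53871.431245 + 46336.567959) = 316.5565 km
2–4: √((1.1694·111.32)² + (1.3372·89.36)²) = √(16946.209625 + 14278.383949) = 176.7048 km
2–5: √((2.2798·111.32)² + (1.6683·89.36)²) = √(64408.011914 + 22224.634111) = 294.3342 km
3–4: √((-0.9156·111.32)² + (-1.0717·89.36)²) = √(10388.622454 + 9171.339741) = 139.8569 km
3–5: √((0.1948·111.32)² + (-0.7406·89.36)²) = √(470.245123 + 4379.794518) = 69.6422 km
4–5: √((1.1104·111.32)² + (0.3311·89.36)²) = √(15279.364856 + 875.396250) = 127.1014 km
Closest pair: 3–5 at 69.6422 km.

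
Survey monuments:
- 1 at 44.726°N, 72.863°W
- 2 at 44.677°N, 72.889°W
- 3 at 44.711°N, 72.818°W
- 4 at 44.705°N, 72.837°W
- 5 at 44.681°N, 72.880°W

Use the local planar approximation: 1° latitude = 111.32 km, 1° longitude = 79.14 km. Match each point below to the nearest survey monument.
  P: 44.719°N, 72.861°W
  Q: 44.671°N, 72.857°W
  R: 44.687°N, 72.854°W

P at 44.719°N, 72.861°W:
  1: 0.795 km
  2: 5.174 km
  3: 3.518 km
  4: 2.457 km
  5: 4.489 km
  → nearest: 1 (0.795 km)
Q at 44.671°N, 72.857°W:
  1: 6.141 km
  2: 2.619 km
  3: 5.418 km
  4: 4.103 km
  5: 2.134 km
  → nearest: 5 (2.134 km)
R at 44.687°N, 72.854°W:
  1: 4.400 km
  2: 2.985 km
  3: 3.906 km
  4: 2.414 km
  5: 2.163 km
  → nearest: 5 (2.163 km)

P→1; Q→5; R→5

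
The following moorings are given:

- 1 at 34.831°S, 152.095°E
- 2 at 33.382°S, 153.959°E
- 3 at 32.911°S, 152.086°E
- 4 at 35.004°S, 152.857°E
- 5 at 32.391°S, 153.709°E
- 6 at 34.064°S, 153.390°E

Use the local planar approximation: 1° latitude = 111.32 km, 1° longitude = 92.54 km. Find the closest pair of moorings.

Pairwise distances:
1–2: √((1.449·111.32)² + (1.864·92.54)²) = √(26018.55458 + 29754.37323) = 236.163 km
1–3: √((1.920·111.32)² + (-0.009·92.54)²) = √(45682.39374 + 0.69366) = 213.736 km
1–4: √((-0.173·111.32)² + (0.762·92.54)²) = √(370.88443 + 4972.43292) = 73.098 km
1–5: √((2.440·111.32)² + (1.614·92.54)²) = √(73777.85899 + 22308.27816) = 309.978 km
1–6: √((0.767·111.32)² + (1.295·92.54)²) = √(7290.16106 + 14361.45782) = 147.145 km
2–3: √((0.471·111.32)² + (-1.873·92.54)²) = √(2749.08526 + 30042.39452) = 181.084 km
2–4: √((-1.622·111.32)² + (-1.102·92.54)²) = √(32602.28917 + 10399.73276) = 207.369 km
2–5: √((0.991·111.32)² + (-0.250·92.54)²) = √(12170.08760 + 535.22823) = 112.718 km
2–6: √((-0.682·111.32)² + (-0.569·92.54)²) = √(5763.88284 + 2772.57641) = 92.393 km
3–4: √((-2.093·111.32)² + (0.771·92.54)²) = √(54285.62621 + 5090.58562) = 243.672 km
3–5: √((0.520·111.32)² + (1.623·92.54)²) = √(3350.83530 + 22557.76303) = 160.961 km
3–6: √((-1.153·111.32)² + (1.304·92.54)²) = √(16474.22564 + 14561.77020) = 176.170 km
4–5: √((2.613·111.32)² + (0.852·92.54)²) = √(84610.68572 + 6216.38895) = 301.375 km
4–6: √((0.940·111.32)² + (0.533·92.54)²) = √(10949.69702 + 2432.83922) = 115.683 km
5–6: √((-1.673·111.32)² + (-0.319·92.54)²) = √(34684.72674 + 871.44575) = 188.563 km
Closest pair: 1–4 at 73.098 km.

1 and 4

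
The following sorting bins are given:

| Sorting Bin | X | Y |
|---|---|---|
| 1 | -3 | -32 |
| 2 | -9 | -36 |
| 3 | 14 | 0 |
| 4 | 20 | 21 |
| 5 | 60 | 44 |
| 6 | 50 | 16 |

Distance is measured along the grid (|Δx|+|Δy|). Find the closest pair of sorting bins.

Pairwise distances:
1–2: 10
1–3: 49
1–4: 76
1–5: 139
1–6: 101
2–3: 59
2–4: 86
2–5: 149
2–6: 111
3–4: 27
3–5: 90
3–6: 52
4–5: 63
4–6: 35
5–6: 38
Closest pair: 1–2 at 10.

1 and 2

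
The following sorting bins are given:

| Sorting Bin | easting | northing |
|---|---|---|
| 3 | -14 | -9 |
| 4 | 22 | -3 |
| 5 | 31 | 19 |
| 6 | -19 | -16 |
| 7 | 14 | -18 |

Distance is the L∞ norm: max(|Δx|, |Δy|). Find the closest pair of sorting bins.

3 and 6

Pairwise distances:
3–4: 36
3–5: 45
3–6: 7
3–7: 28
4–5: 22
4–6: 41
4–7: 15
5–6: 50
5–7: 37
6–7: 33
Closest pair: 3–6 at 7.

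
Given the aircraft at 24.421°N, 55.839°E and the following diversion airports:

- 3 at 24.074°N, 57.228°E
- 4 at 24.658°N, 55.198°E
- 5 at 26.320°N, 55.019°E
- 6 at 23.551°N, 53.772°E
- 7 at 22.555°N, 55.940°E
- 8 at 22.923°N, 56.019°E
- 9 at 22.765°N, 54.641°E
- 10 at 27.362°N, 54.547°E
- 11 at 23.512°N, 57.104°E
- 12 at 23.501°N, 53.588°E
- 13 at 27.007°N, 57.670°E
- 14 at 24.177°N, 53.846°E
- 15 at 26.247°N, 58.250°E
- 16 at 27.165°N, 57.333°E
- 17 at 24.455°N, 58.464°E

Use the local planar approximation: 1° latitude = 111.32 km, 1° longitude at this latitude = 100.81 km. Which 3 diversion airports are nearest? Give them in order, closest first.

Distances from 24.421°N, 55.839°E:
3: 145.255 km
4: 69.798 km
5: 226.984 km
6: 229.781 km
7: 207.973 km
8: 167.742 km
9: 220.384 km
10: 352.349 km
11: 162.794 km
12: 248.964 km
13: 341.968 km
14: 202.742 km
15: 316.849 km
16: 340.574 km
17: 264.653 km
Sorted: 4 (69.798 km) < 3 (145.255 km) < 11 (162.794 km) < 8 (167.742 km) < 14 (202.742 km) < …

4, 3, 11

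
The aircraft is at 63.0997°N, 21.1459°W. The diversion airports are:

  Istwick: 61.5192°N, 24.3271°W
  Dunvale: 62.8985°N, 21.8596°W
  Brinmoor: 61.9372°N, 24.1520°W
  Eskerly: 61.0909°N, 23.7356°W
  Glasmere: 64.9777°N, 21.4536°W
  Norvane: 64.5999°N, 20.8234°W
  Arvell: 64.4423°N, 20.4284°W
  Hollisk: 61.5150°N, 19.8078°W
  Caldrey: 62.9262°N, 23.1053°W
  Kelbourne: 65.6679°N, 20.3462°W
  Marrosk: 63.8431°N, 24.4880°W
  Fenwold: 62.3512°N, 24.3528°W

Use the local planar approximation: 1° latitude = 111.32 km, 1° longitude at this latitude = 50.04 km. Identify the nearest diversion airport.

Distances from 63.0997°N, 21.1459°W:
Istwick: 237.2676 km
Dunvale: 42.1558 km
Brinmoor: 198.4303 km
Eskerly: 258.4549 km
Glasmere: 209.6252 km
Norvane: 167.7802 km
Arvell: 153.7102 km
Hollisk: 188.6889 km
Caldrey: 99.9326 km
Kelbourne: 288.6791 km
Marrosk: 186.5937 km
Fenwold: 180.8159 km
Minimum: Dunvale at 42.1558 km.

Dunvale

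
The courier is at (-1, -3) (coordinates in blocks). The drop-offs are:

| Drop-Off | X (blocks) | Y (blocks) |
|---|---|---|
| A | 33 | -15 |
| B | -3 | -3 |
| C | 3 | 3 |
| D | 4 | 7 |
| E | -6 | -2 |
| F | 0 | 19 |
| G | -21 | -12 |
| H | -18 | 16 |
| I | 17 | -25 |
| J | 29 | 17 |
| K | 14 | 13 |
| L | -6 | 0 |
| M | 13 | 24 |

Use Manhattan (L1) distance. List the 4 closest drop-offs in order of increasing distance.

Distances from (-1, -3):
A: 46 blocks
B: 2 blocks
C: 10 blocks
D: 15 blocks
E: 6 blocks
F: 23 blocks
G: 29 blocks
H: 36 blocks
I: 40 blocks
J: 50 blocks
K: 31 blocks
L: 8 blocks
M: 41 blocks
Sorted: B (2 blocks) < E (6 blocks) < L (8 blocks) < C (10 blocks) < D (15 blocks) < F (23 blocks) < …

B, E, L, C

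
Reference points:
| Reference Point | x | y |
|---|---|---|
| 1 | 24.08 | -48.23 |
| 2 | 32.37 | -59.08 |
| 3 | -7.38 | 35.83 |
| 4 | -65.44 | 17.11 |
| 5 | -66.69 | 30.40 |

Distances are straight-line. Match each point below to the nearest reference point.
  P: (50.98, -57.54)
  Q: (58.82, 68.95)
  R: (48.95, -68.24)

P at (50.98, -57.54):
  1: √((-26.90)² + (9.31)²) = √(723.6100 + 86.6761) = 28.47
  2: √((-18.61)² + (-1.54)²) = √(346.3321 + 2.3716) = 18.67
  3: √((-58.36)² + (93.37)²) = √(3405.8896 + 8717.9569) = 110.11
  4: √((-116.42)² + (74.65)²) = √(13553.6164 + 5572.6225) = 138.30
  5: √((-117.67)² + (87.94)²) = √(13846.2289 + 7733.4436) = 146.90
  → nearest: 2 (18.67)
Q at (58.82, 68.95):
  1: √((-34.74)² + (-117.18)²) = √(1206.8676 + 13731.1524) = 122.22
  2: √((-26.45)² + (-128.03)²) = √(699.6025 + 16391.6809) = 130.73
  3: √((-66.20)² + (-33.12)²) = √(4382.4400 + 1096.9344) = 74.02
  4: √((-124.26)² + (-51.84)²) = √(15440.5476 + 2687.3856) = 134.64
  5: √((-125.51)² + (-38.55)²) = √(15752.7601 + 1486.1025) = 131.30
  → nearest: 3 (74.02)
R at (48.95, -68.24):
  1: √((-24.87)² + (20.01)²) = √(618.5169 + 400.4001) = 31.92
  2: √((-16.58)² + (9.16)²) = √(274.8964 + 83.9056) = 18.94
  3: √((-56.33)² + (104.07)²) = √(3173.0689 + 10830.5649) = 118.34
  4: √((-114.39)² + (85.35)²) = √(13085.0721 + 7284.6225) = 142.72
  5: √((-115.64)² + (98.64)²) = √(13372.6096 + 9729.8496) = 151.99
  → nearest: 2 (18.94)

P→2; Q→3; R→2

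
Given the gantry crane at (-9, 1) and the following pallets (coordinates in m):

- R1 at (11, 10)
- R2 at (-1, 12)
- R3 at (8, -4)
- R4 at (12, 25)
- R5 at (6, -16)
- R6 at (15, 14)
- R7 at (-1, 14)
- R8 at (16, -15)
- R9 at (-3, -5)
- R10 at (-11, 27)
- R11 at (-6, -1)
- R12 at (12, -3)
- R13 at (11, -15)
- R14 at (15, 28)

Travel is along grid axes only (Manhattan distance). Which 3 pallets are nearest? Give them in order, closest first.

R11, R9, R2

Distances from (-9, 1):
R1: 29 m
R2: 19 m
R3: 22 m
R4: 45 m
R5: 32 m
R6: 37 m
R7: 21 m
R8: 41 m
R9: 12 m
R10: 28 m
R11: 5 m
R12: 25 m
R13: 36 m
R14: 51 m
Sorted: R11 (5 m) < R9 (12 m) < R2 (19 m) < R7 (21 m) < R3 (22 m) < …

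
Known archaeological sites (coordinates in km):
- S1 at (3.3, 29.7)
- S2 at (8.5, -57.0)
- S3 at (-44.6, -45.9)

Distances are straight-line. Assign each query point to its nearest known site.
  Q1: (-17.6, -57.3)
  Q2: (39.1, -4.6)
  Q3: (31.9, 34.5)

Q1→S2; Q2→S1; Q3→S1

Q1 at (-17.6, -57.3):
  S1: 89.5 km
  S2: 26.1 km
  S3: 29.3 km
  → nearest: S2 (26.1 km)
Q2 at (39.1, -4.6):
  S1: 49.6 km
  S2: 60.7 km
  S3: 93.3 km
  → nearest: S1 (49.6 km)
Q3 at (31.9, 34.5):
  S1: 29.0 km
  S2: 94.4 km
  S3: 111.0 km
  → nearest: S1 (29.0 km)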